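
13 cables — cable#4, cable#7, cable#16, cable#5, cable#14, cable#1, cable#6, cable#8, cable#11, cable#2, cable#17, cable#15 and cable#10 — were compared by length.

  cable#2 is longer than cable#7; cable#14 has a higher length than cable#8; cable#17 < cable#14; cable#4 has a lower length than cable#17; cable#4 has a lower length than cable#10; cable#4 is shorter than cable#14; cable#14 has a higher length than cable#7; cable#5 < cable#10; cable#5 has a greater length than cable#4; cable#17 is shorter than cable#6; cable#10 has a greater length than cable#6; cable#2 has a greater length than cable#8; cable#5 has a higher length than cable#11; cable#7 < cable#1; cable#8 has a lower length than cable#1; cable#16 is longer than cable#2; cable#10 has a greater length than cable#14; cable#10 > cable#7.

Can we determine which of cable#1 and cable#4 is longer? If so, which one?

undetermined

Following every chain through cable#4: above cable#4 we get cable#17, cable#6, cable#14, cable#5, cable#10.
cable#1 is not reached, and no chain runs the other way from cable#1 to cable#4.
So the given relations leave the order of cable#4 and cable#1 undetermined.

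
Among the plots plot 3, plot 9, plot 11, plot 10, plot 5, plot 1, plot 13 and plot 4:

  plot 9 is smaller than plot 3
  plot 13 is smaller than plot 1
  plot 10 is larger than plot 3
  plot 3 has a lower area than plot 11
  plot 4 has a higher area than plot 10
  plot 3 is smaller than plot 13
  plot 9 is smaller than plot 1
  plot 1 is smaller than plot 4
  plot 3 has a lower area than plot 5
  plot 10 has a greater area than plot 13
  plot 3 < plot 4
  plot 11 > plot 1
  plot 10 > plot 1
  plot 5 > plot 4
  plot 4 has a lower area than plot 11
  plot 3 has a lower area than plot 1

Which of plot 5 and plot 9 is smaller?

plot 9

The relevant relations are plot 9 < plot 3; plot 3 < plot 13; plot 13 < plot 1; plot 1 < plot 10; plot 10 < plot 4; plot 4 < plot 5.
Together: plot 9 < plot 3 < plot 13 < plot 1 < plot 10 < plot 4 < plot 5.
So plot 9 < plot 5; plot 9 is the smaller of the two.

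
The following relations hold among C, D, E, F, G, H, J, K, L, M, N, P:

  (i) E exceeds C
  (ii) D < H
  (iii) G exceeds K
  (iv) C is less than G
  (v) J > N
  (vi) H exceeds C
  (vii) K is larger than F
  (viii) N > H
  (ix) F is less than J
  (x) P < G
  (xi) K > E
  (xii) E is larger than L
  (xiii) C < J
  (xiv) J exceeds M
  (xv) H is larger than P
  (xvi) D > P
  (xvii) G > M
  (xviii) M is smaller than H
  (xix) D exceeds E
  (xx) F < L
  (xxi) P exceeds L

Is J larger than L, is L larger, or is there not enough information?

Chaining the given relations: L < E < D < H < N < J.
So J is larger.

J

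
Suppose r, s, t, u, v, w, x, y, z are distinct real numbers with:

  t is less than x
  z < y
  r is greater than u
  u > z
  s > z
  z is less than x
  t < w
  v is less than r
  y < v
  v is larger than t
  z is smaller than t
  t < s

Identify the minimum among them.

u is not least since z < u; y is not least since z < y; t is not least since z < t; v is not least since y < v; r is not least since u < r; w is not least since t < w; x is not least since z < x; s is not least since t < s.
Only z has nothing below it, so z is the minimum.

z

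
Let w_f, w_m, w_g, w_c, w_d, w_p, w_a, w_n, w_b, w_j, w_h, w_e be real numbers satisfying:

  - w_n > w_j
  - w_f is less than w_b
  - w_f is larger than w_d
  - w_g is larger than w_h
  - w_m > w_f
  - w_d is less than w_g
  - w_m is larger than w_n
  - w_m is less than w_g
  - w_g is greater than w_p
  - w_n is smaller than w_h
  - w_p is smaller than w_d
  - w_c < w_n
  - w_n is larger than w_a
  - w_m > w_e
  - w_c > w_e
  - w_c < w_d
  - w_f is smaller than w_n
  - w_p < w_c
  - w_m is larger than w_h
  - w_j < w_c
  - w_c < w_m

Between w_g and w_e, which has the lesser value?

Following the relations from w_e: w_e < w_c < w_d < w_f < w_n < w_h < w_m < w_g.
So w_e < w_g; w_e is the smaller of the two.

w_e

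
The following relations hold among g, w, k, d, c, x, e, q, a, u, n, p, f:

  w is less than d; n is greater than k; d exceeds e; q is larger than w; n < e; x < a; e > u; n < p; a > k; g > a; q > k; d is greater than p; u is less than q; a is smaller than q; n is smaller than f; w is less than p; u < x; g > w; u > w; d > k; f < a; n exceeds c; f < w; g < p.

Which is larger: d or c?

Following the relations from c: c < n < f < w < u < x < a < g < p < d.
So c < d; d is the larger of the two.

d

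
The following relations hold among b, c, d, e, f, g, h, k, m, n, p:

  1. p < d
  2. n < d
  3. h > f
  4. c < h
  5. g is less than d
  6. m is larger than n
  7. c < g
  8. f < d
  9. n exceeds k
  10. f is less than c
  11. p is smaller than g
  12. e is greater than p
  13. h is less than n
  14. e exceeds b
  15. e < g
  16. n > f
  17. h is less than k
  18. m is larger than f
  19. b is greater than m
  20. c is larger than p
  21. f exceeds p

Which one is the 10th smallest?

Piecing the relations together gives one ordering: p < f < c < h < k < n < m < b < e < g < d.
Counting 10 from the smallest end gives g.

g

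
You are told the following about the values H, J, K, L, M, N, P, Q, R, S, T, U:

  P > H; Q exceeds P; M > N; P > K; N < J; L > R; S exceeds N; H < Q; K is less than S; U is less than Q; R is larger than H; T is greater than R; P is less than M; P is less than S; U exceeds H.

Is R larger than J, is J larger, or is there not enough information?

Following every chain through R: above R we get L, T; below R we get H.
J is not reached, and no chain runs the other way from J to R.
So the given relations leave the order of R and J undetermined.

undetermined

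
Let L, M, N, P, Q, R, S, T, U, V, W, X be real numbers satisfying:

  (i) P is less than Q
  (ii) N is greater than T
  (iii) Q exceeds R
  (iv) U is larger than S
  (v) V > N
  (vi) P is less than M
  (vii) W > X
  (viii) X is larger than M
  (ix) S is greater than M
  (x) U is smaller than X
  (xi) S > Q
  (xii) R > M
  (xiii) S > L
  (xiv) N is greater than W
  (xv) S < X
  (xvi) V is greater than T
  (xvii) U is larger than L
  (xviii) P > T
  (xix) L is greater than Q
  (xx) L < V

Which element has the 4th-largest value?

X

The consecutive relations fix a unique order: T < P < M < R < Q < L < S < U < X < W < N < V.
Counting 4 from the largest end gives X.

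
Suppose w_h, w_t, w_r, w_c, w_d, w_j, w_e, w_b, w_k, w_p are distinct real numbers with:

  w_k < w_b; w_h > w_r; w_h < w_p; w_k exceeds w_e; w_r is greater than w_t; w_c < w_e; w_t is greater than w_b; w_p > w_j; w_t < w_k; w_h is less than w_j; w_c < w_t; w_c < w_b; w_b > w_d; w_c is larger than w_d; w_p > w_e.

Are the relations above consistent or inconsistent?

inconsistent

Chaining the given relations yields w_k < w_b < w_t, so w_k < w_t. But one relation states w_t < w_k. These cannot both hold.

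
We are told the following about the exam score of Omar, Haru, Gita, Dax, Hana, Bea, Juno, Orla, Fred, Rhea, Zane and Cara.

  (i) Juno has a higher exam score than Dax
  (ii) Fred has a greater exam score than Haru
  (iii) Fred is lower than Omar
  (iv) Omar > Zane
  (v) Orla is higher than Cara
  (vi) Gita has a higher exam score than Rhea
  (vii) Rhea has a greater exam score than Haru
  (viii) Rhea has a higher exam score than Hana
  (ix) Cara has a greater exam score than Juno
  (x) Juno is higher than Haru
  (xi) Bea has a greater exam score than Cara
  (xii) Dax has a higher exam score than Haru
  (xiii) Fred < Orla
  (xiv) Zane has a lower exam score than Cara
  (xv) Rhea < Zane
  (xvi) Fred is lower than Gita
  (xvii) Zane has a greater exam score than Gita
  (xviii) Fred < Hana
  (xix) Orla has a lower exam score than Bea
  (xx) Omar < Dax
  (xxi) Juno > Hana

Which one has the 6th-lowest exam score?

Zane

The consecutive relations fix a unique order: Haru < Fred < Hana < Rhea < Gita < Zane < Omar < Dax < Juno < Cara < Orla < Bea.
Counting 6 from the smallest end gives Zane.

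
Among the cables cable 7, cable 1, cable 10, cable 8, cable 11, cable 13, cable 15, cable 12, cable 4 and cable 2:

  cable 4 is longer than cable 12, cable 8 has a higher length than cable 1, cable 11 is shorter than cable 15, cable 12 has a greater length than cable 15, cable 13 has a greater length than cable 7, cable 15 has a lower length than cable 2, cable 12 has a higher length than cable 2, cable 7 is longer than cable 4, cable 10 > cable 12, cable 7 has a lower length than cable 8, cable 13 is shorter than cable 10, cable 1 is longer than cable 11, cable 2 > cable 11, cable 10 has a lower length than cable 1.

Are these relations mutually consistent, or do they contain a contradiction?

The single ordering cable 11 < cable 15 < cable 2 < cable 12 < cable 4 < cable 7 < cable 13 < cable 10 < cable 1 < cable 8 satisfies every listed relation, so no contradiction arises.

consistent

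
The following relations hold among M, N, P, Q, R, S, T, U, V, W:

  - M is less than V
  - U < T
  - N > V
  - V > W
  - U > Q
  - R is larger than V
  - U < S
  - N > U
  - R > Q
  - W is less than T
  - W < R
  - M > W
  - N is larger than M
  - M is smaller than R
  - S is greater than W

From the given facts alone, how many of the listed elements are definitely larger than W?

6

The elements the relations force above W are M, V, R, S, N, T — no chain reaches any other.
That is 6.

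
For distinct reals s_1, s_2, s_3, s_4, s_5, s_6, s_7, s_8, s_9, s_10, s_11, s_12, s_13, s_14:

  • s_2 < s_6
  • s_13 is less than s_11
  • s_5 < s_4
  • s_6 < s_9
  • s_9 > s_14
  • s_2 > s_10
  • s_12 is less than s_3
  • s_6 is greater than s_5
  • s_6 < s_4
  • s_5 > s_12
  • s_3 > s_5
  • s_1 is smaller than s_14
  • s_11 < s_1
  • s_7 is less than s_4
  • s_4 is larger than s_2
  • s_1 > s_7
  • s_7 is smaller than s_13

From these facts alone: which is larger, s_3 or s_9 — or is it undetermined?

undetermined

Following every chain through s_3: below s_3 we get s_12, s_5.
s_9 is not reached, and no chain runs the other way from s_9 to s_3.
So the given relations leave the order of s_3 and s_9 undetermined.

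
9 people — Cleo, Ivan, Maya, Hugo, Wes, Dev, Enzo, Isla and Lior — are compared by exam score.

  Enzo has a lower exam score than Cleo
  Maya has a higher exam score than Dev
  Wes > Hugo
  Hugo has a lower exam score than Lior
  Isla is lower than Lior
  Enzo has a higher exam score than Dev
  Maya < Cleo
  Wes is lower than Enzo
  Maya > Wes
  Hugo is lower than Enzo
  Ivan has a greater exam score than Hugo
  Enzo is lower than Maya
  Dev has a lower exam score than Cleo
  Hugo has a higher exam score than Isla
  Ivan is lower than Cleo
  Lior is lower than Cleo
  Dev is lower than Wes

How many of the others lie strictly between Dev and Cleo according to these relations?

Chaining upward from Dev reaches: Wes, Enzo, Maya.
Chaining downward from Cleo reaches: Isla, Hugo, Lior, Wes, Enzo, Ivan, Maya.
Strictly between Dev and Cleo are those in both lists: Wes, Enzo, Maya — 3 elements.

3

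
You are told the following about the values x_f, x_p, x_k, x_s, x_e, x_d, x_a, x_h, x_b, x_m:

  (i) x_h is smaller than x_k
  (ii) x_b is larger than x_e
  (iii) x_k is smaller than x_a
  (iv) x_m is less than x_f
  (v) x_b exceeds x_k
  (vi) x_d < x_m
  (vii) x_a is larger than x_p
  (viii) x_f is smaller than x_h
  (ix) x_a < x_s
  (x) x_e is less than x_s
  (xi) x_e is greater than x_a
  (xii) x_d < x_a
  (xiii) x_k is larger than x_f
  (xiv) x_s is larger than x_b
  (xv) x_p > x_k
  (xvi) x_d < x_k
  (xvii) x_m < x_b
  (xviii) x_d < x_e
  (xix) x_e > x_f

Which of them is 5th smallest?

Piecing the relations together gives one ordering: x_d < x_m < x_f < x_h < x_k < x_p < x_a < x_e < x_b < x_s.
The 5th smallest is x_k.

x_k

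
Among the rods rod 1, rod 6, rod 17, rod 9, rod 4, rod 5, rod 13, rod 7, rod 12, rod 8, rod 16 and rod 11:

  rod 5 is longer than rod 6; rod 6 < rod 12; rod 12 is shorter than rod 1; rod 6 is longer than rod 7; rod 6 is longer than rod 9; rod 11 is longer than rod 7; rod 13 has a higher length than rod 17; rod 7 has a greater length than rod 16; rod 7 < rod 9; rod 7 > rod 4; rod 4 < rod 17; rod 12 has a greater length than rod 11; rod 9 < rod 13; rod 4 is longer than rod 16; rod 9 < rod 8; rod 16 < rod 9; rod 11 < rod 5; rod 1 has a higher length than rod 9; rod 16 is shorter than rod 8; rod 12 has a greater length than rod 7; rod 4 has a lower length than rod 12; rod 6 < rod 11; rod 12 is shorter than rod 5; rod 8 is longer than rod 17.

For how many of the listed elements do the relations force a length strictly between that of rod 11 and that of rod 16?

4

Chaining upward from rod 16 reaches: rod 4, rod 17, rod 7, rod 9, rod 6, rod 12, rod 8, rod 13, rod 1, rod 5.
Chaining downward from rod 11 reaches: rod 4, rod 7, rod 9, rod 6.
Strictly between rod 16 and rod 11 are those in both lists: rod 4, rod 7, rod 9, rod 6 — 4 elements.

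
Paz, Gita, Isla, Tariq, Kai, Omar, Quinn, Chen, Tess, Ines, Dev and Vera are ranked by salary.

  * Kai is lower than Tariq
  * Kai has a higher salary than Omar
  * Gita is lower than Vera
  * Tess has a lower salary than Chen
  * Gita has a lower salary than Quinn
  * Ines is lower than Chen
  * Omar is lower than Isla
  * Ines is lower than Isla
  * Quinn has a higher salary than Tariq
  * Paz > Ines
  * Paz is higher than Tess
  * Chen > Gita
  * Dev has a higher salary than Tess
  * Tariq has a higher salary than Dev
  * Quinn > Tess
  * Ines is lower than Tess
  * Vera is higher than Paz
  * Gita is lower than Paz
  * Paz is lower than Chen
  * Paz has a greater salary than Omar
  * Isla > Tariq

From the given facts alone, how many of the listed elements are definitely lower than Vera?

The elements the relations force below Vera are Omar, Ines, Tess, Gita, Paz — no chain reaches any other.
That is 5.

5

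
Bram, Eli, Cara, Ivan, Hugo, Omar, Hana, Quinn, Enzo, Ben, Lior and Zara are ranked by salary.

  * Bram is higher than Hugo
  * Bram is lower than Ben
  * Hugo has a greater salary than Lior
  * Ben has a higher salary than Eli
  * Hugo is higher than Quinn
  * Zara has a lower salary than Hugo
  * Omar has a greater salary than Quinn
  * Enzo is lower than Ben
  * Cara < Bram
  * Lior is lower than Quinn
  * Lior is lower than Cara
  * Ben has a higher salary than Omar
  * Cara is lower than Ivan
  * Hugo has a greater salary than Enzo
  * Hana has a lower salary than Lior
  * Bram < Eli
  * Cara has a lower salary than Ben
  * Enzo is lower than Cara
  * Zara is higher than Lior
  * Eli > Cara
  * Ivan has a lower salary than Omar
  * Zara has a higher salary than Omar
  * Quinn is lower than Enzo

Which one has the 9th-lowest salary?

Hugo

Chaining the given pairs: Hana < Lior < Quinn < Enzo < Cara < Ivan < Omar < Zara < Hugo < Bram < Eli < Ben.
The 9th smallest is Hugo.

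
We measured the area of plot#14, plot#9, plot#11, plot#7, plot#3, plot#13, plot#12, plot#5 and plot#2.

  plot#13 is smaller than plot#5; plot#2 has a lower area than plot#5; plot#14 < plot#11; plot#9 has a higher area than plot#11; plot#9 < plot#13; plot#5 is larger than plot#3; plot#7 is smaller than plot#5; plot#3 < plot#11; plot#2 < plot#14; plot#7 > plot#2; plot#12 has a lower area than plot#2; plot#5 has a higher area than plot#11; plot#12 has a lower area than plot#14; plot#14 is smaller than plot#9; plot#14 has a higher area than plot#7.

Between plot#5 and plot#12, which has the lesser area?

plot#12

Following the relations from plot#12: plot#12 < plot#2 < plot#7 < plot#14 < plot#11 < plot#9 < plot#13 < plot#5.
So plot#12 < plot#5; plot#12 is the smaller of the two.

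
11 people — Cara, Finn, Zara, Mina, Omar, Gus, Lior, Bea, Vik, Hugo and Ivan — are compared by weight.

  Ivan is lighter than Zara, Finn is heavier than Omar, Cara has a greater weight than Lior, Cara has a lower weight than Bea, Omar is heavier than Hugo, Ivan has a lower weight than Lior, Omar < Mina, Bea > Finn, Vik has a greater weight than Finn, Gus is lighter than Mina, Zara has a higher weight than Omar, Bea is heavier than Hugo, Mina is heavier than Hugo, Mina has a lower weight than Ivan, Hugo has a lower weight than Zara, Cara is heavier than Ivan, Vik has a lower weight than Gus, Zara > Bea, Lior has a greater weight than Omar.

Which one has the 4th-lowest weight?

Vik

Chaining the given pairs: Hugo < Omar < Finn < Vik < Gus < Mina < Ivan < Lior < Cara < Bea < Zara.
Counting 4 from the smallest end gives Vik.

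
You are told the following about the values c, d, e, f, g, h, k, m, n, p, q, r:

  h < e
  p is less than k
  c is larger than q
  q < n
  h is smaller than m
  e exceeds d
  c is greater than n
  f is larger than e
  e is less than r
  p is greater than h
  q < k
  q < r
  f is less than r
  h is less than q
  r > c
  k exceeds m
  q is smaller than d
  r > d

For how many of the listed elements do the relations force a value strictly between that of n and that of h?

1

The relations place h below n. An element lies strictly between them when it is forced above h and also forced below n.
Above h: {p, q, m, d, e, k, c, f, r}. Below n: {q}.
Intersection: {q} — 1.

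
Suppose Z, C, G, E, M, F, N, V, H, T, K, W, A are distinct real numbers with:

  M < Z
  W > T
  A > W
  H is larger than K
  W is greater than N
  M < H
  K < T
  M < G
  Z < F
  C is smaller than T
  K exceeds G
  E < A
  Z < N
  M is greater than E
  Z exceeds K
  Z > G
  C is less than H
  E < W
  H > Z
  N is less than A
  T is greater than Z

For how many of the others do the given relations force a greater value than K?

Directly above K: Z, H, T.
One step further: N, F, W (6 so far).
One step further: A (7 so far).
No other element is forced above K by the given relations, so the count is 7.

7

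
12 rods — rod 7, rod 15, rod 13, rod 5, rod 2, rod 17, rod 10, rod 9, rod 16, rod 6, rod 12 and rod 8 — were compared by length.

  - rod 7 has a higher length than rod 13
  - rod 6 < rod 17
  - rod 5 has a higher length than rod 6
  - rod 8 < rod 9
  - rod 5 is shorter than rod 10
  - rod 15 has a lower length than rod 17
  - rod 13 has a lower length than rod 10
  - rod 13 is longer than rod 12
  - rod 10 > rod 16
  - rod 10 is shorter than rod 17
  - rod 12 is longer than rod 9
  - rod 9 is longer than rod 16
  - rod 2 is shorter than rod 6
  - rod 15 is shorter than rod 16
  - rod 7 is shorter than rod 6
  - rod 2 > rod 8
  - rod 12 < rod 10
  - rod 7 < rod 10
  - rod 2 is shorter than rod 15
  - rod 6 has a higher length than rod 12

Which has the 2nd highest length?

rod 10

The consecutive relations fix a unique order: rod 8 < rod 2 < rod 15 < rod 16 < rod 9 < rod 12 < rod 13 < rod 7 < rod 6 < rod 5 < rod 10 < rod 17.
The 2nd largest is rod 10.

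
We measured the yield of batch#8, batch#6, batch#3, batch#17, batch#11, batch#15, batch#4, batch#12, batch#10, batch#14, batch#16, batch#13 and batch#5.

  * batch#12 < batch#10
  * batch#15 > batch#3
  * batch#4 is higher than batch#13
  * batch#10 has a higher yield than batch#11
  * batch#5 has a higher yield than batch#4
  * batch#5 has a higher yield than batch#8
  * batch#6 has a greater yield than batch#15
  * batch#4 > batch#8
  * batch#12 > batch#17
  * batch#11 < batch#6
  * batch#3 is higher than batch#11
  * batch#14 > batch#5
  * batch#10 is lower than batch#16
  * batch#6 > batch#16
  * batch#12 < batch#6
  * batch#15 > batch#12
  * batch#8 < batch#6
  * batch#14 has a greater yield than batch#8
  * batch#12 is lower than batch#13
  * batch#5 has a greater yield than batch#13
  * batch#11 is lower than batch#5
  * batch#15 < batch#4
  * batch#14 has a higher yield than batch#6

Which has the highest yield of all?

Chaining downward from batch#14: directly below it, batch#8, batch#6, batch#5; then batch#12, batch#11, batch#13, batch#15, batch#16, batch#4; then batch#17, batch#3, batch#10.
That covers every other element, and nothing is given above batch#14, so batch#14 is the highest yield.

batch#14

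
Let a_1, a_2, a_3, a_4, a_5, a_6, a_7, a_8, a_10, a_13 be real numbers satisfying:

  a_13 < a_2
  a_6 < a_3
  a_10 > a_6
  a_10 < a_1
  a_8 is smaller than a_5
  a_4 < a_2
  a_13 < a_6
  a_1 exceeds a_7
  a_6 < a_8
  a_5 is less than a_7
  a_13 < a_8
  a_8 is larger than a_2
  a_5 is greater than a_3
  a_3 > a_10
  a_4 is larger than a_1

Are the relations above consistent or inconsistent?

Chaining the given relations yields a_5 < a_7 < a_1 < a_4 < a_2 < a_8, so a_5 < a_8. But one relation states a_8 < a_5. These cannot both hold.

inconsistent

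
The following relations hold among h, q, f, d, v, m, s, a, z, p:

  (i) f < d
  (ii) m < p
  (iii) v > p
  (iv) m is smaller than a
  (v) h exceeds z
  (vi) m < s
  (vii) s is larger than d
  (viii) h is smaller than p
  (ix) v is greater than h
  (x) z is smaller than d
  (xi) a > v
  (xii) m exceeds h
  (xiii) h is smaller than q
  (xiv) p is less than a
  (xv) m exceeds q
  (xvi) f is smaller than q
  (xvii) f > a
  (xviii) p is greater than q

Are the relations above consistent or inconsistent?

We have f < q stated directly, yet also q < m < p < v < a < f by chaining the others — so q < f. Contradiction.

inconsistent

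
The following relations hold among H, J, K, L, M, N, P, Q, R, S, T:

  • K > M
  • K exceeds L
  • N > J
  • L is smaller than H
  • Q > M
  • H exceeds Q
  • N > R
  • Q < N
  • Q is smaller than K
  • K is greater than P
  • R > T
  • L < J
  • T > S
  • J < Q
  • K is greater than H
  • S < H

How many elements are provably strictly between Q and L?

The relations place L below Q. An element lies strictly between them when it is forced above L and also forced below Q.
Above L: {J, H, K, N}. Below Q: {J, M}.
Intersection: {J} — 1.

1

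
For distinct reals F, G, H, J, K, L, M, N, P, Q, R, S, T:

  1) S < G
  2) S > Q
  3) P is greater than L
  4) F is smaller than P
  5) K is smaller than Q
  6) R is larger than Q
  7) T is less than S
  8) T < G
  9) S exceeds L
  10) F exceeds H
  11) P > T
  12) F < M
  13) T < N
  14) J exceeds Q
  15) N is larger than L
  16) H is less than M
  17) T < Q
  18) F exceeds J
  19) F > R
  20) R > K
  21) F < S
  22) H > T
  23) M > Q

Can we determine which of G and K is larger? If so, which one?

Following the relations from K: K < Q < R < F < S < G.
So G is larger.

G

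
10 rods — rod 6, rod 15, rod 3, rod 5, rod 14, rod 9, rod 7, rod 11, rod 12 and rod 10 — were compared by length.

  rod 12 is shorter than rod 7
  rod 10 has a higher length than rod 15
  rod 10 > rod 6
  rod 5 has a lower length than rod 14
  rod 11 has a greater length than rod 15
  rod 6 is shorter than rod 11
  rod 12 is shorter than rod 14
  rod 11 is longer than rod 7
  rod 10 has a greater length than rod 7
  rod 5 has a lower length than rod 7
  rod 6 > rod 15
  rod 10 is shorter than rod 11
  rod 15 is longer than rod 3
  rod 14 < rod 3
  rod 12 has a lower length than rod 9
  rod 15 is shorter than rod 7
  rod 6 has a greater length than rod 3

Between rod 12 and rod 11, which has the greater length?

Chaining the given relations: rod 12 < rod 14 < rod 3 < rod 15 < rod 7 < rod 11.
So rod 12 < rod 11; rod 11 is the longer of the two.

rod 11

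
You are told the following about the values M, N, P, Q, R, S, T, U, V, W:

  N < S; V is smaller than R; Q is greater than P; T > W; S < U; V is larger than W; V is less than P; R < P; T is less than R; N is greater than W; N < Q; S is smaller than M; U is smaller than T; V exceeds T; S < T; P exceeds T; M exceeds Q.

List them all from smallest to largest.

Nothing is placed below W, so it is least; from there W < N; N < S; S < U; U < T; T < V; V < R; R < P; P < Q; Q < M, each given directly.

W < N < S < U < T < V < R < P < Q < M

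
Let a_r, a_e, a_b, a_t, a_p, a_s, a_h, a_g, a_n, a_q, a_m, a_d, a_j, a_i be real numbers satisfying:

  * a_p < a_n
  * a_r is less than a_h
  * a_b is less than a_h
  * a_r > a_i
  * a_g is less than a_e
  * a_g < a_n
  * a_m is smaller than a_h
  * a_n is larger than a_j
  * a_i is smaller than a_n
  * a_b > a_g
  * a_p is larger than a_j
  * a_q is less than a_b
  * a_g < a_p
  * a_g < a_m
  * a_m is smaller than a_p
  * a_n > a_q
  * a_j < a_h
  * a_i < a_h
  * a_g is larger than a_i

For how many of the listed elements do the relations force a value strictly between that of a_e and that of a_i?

The relations place a_i below a_e. An element lies strictly between them when it is forced above a_i and also forced below a_e.
Above a_i: {a_g, a_r, a_m, a_p, a_b, a_h, a_n}. Below a_e: {a_g}.
Intersection: {a_g} — 1.

1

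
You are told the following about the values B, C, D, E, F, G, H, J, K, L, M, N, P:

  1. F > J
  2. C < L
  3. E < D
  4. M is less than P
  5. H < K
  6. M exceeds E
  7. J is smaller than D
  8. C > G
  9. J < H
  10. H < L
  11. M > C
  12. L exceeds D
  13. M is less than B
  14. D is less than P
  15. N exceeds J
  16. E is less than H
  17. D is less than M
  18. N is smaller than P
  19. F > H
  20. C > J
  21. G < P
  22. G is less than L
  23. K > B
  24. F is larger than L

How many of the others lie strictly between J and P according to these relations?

4

The relations place J below P. An element lies strictly between them when it is forced above J and also forced below P.
Above J: {D, C, H, N, L, M, B, K, F}. Below P: {E, D, G, C, N, M}.
Intersection: {D, C, N, M} — 4.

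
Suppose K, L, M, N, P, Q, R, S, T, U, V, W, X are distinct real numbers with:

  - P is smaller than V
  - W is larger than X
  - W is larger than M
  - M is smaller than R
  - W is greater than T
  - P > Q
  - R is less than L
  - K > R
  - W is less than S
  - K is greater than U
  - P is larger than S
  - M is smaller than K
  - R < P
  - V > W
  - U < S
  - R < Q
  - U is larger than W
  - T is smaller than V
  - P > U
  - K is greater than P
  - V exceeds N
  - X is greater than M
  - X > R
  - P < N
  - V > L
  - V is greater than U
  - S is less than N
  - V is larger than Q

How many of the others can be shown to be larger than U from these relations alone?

5

Directly above U: S, P, K, V.
One step further: N (5 so far).
Nothing else is reachable above U; 5 in all.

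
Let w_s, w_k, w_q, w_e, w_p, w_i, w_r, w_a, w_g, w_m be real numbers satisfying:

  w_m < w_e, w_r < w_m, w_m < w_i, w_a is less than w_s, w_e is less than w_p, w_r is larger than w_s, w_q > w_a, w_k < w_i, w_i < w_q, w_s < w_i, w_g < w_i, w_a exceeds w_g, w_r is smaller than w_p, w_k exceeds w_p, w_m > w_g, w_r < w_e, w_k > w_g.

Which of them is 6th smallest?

w_e

The consecutive relations fix a unique order: w_g < w_a < w_s < w_r < w_m < w_e < w_p < w_k < w_i < w_q.
The 6th smallest is w_e.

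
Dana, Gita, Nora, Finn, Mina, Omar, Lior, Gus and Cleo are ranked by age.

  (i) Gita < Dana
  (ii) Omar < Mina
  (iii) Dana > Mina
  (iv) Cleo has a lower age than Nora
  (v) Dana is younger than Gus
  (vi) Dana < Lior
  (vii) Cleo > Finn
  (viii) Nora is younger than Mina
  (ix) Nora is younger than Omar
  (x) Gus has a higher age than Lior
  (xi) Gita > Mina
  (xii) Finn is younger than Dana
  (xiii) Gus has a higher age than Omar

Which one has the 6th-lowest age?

Gita

The consecutive relations fix a unique order: Finn < Cleo < Nora < Omar < Mina < Gita < Dana < Lior < Gus.
Counting 6 from the smallest end gives Gita.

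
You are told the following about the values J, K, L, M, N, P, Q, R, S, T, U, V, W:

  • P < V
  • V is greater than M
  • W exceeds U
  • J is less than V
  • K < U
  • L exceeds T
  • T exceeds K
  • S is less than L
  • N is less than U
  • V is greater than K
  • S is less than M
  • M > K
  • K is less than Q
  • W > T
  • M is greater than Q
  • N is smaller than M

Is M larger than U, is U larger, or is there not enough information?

Following every chain through U: above U we get W; below U we get K, N.
M is not reached, and no chain runs the other way from M to U.
So the given relations leave the order of U and M undetermined.

undetermined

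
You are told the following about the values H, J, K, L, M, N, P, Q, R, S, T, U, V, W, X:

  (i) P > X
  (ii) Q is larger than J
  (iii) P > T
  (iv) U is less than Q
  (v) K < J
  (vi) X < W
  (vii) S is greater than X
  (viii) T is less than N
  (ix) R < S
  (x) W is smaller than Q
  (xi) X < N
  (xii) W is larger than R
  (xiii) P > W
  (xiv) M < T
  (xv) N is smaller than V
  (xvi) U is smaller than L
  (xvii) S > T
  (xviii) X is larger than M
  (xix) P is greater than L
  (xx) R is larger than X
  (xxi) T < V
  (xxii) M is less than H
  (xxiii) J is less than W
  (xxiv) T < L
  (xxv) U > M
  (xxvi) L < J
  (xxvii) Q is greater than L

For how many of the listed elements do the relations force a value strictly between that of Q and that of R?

1

The relations place R below Q. An element lies strictly between them when it is forced above R and also forced below Q.
Above R: {S, W, P}. Below Q: {M, U, K, X, T, L, J, W}.
Intersection: {W} — 1.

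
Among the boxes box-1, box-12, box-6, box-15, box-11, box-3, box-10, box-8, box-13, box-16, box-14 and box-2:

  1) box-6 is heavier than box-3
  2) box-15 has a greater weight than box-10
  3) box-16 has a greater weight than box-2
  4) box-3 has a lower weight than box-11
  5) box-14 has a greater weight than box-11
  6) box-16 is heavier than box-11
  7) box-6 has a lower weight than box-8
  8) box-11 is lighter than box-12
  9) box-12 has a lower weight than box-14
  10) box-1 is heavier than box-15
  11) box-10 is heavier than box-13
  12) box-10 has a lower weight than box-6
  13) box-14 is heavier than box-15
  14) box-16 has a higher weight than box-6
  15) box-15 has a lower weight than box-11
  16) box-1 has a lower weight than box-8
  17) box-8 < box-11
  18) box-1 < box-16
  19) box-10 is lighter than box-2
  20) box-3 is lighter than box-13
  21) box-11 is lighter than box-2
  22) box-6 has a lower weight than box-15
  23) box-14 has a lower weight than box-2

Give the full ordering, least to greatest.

Each adjacent pair is fixed by a given relation: box-3 < box-13; box-13 < box-10; box-10 < box-6; box-6 < box-15; box-15 < box-1; box-1 < box-8; box-8 < box-11; box-11 < box-12; box-12 < box-14; box-14 < box-2; box-2 < box-16. Chaining them end to end gives the full order.

box-3 < box-13 < box-10 < box-6 < box-15 < box-1 < box-8 < box-11 < box-12 < box-14 < box-2 < box-16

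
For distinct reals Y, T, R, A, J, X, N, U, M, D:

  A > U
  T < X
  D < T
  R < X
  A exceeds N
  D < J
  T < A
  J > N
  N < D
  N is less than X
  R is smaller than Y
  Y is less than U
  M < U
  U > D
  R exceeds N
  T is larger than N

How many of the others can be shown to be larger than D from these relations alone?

5

The elements the relations force above D are J, T, U, X, A — no chain reaches any other.
That is 5.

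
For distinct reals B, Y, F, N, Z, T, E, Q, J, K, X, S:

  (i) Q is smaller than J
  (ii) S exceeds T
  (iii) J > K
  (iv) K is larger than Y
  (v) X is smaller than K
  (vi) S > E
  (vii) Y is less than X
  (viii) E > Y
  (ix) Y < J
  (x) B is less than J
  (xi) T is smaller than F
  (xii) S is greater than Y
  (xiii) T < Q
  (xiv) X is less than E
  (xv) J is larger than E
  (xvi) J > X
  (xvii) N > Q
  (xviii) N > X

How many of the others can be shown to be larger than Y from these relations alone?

6

From Y the given relations immediately reach X, K, E, J, S.
From those, N — 6 in total.
No other element is forced above Y by the given relations, so the count is 6.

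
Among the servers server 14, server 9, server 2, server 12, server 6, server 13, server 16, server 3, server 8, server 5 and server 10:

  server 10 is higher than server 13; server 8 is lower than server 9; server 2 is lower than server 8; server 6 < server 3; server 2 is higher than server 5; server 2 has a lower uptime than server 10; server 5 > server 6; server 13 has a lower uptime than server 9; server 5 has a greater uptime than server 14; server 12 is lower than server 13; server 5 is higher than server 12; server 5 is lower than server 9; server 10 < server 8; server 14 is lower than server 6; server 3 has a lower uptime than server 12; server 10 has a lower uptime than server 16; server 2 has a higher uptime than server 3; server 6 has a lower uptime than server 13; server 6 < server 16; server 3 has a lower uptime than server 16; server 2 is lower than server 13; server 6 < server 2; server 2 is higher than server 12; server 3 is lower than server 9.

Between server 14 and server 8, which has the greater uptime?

server 8

Link the given pairs in sequence: server 14 < server 6; server 6 < server 3; server 3 < server 12; server 12 < server 5; server 5 < server 2; server 2 < server 13; server 13 < server 10; server 10 < server 8.
Chaining these gives server 14 < server 6 < server 3 < server 12 < server 5 < server 2 < server 13 < server 10 < server 8.
So server 14 < server 8; server 8 is the higher of the two.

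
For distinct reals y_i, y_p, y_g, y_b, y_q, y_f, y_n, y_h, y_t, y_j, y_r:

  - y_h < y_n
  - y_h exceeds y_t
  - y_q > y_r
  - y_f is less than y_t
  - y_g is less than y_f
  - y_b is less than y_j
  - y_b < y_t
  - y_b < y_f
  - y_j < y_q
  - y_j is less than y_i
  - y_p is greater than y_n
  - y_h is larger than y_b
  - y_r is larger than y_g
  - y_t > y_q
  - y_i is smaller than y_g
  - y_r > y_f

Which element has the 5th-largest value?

Piecing the relations together gives one ordering: y_b < y_j < y_i < y_g < y_f < y_r < y_q < y_t < y_h < y_n < y_p.
The 5th largest is y_q.

y_q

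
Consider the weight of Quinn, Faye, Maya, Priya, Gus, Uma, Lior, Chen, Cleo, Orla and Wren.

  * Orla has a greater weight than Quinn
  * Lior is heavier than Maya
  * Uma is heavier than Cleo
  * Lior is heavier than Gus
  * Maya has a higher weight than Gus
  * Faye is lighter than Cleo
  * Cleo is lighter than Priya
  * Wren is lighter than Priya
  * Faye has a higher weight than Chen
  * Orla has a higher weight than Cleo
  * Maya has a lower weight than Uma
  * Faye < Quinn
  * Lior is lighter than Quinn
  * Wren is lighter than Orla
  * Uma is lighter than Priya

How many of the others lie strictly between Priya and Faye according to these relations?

The relations place Faye below Priya. An element lies strictly between them when it is forced above Faye and also forced below Priya.
Above Faye: {Quinn, Cleo, Orla, Uma}. Below Priya: {Chen, Gus, Maya, Wren, Cleo, Uma}.
Intersection: {Cleo, Uma} — 2.

2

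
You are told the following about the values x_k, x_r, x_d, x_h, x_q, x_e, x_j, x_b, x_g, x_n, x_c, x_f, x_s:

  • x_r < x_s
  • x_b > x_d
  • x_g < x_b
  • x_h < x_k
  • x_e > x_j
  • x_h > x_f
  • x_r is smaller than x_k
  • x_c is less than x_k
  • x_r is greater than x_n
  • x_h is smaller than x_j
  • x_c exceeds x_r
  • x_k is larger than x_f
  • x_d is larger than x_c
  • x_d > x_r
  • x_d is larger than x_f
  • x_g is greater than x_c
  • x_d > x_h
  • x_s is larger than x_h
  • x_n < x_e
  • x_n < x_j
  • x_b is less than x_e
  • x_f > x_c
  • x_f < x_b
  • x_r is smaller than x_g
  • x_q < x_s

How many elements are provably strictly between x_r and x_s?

3

Chaining upward from x_r reaches: x_c, x_f, x_g, x_h, x_j, x_d, x_b, x_k, x_e.
Chaining downward from x_s reaches: x_n, x_q, x_c, x_f, x_h.
Strictly between x_r and x_s are those in both lists: x_c, x_f, x_h — 3 elements.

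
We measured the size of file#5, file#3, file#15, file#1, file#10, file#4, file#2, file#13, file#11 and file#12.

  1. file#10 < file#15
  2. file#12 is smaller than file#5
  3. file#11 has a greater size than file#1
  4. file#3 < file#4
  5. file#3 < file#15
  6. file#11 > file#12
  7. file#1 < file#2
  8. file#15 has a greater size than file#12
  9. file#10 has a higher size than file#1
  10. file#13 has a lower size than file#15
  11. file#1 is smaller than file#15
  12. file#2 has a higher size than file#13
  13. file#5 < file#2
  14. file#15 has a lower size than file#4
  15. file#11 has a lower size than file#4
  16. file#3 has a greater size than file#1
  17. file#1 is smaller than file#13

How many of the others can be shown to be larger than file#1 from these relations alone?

7

The elements the relations force above file#1 are file#3, file#11, file#13, file#10, file#15, file#2, file#4 — no chain reaches any other.
That is 7.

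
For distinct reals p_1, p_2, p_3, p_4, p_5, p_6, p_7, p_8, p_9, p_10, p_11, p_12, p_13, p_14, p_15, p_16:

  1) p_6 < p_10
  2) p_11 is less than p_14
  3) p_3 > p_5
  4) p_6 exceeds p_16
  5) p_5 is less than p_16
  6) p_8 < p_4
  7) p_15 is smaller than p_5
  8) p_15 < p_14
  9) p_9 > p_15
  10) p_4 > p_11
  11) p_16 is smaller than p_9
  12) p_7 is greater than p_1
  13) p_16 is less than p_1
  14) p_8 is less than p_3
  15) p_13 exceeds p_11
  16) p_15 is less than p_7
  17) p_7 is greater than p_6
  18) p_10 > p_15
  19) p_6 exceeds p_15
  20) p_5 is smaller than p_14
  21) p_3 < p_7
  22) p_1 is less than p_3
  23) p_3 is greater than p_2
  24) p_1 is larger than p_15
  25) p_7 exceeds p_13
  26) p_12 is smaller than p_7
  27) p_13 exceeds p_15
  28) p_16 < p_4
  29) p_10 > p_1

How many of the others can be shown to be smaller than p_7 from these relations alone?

The elements the relations force below p_7 are p_15, p_8, p_5, p_16, p_2, p_6, p_11, p_1, p_13, p_12, p_3 — no chain reaches any other.
That is 11.

11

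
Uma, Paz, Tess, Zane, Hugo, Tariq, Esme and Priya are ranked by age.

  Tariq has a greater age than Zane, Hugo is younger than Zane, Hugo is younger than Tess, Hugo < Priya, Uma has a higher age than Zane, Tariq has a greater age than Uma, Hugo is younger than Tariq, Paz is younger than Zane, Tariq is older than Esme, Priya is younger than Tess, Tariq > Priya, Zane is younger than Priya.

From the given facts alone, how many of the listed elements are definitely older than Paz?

5

The elements the relations force above Paz are Zane, Priya, Uma, Tess, Tariq — no chain reaches any other.
That is 5.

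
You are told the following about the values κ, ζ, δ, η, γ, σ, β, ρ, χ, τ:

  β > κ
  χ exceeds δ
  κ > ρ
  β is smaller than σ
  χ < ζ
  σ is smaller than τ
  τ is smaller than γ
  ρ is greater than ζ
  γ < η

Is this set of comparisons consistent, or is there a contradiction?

consistent

Every relation is compatible with δ < χ < ζ < ρ < κ < β < σ < τ < γ < η; the set is consistent.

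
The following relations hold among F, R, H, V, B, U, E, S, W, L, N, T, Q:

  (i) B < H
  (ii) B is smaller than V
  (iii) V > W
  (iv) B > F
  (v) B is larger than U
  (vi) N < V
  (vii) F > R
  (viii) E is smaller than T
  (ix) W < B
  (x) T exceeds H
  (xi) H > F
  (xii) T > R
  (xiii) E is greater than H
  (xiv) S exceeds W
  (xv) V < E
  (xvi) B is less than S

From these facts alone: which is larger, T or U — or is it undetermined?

T

Link the given pairs in sequence: U < B; B < V; V < E; E < T.
Together: U < B < V < E < T.
So T is larger.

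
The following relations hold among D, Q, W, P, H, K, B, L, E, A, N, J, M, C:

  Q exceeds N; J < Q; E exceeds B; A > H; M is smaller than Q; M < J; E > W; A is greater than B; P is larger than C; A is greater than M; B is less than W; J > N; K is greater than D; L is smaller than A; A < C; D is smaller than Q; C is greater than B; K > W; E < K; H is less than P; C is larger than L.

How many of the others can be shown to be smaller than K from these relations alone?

4

The elements the relations force below K are B, D, W, E — no chain reaches any other.
That is 4.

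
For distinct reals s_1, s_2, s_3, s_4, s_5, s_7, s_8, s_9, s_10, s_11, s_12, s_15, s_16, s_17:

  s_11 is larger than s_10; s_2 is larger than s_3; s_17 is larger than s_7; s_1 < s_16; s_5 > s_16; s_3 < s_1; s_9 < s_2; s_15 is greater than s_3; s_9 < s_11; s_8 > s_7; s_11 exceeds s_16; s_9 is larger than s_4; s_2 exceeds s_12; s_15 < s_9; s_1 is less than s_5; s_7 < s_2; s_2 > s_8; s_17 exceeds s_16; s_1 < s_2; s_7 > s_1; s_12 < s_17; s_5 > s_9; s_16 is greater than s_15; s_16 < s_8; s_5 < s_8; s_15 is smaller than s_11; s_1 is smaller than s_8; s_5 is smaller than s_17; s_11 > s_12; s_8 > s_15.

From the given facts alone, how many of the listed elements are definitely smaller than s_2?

From s_2 the given relations immediately reach s_12, s_3, s_1, s_9, s_7, s_8.
From those, s_4, s_15, s_16, s_5 — 10 in total.
No other element is forced below s_2 by the given relations, so the count is 10.

10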